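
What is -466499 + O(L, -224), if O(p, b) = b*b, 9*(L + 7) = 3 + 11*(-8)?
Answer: -416323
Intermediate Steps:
L = -148/9 (L = -7 + (3 + 11*(-8))/9 = -7 + (3 - 88)/9 = -7 + (⅑)*(-85) = -7 - 85/9 = -148/9 ≈ -16.444)
O(p, b) = b²
-466499 + O(L, -224) = -466499 + (-224)² = -466499 + 50176 = -416323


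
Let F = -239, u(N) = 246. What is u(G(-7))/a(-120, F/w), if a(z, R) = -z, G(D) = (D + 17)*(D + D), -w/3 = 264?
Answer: 41/20 ≈ 2.0500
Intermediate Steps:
w = -792 (w = -3*264 = -792)
G(D) = 2*D*(17 + D) (G(D) = (17 + D)*(2*D) = 2*D*(17 + D))
u(G(-7))/a(-120, F/w) = 246/((-1*(-120))) = 246/120 = 246*(1/120) = 41/20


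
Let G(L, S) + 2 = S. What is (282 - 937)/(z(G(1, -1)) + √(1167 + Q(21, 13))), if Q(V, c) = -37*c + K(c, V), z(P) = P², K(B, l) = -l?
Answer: 5895/584 - 655*√665/584 ≈ -18.829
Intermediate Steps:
G(L, S) = -2 + S
Q(V, c) = -V - 37*c (Q(V, c) = -37*c - V = -V - 37*c)
(282 - 937)/(z(G(1, -1)) + √(1167 + Q(21, 13))) = (282 - 937)/((-2 - 1)² + √(1167 + (-1*21 - 37*13))) = -655/((-3)² + √(1167 + (-21 - 481))) = -655/(9 + √(1167 - 502)) = -655/(9 + √665)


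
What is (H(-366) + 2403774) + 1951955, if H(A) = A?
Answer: 4355363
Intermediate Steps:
(H(-366) + 2403774) + 1951955 = (-366 + 2403774) + 1951955 = 2403408 + 1951955 = 4355363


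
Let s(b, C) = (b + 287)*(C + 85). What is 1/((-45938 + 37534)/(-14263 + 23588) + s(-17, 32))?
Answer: 9325/294568346 ≈ 3.1656e-5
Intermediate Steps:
s(b, C) = (85 + C)*(287 + b) (s(b, C) = (287 + b)*(85 + C) = (85 + C)*(287 + b))
1/((-45938 + 37534)/(-14263 + 23588) + s(-17, 32)) = 1/((-45938 + 37534)/(-14263 + 23588) + (24395 + 85*(-17) + 287*32 + 32*(-17))) = 1/(-8404/9325 + (24395 - 1445 + 9184 - 544)) = 1/(-8404*1/9325 + 31590) = 1/(-8404/9325 + 31590) = 1/(294568346/9325) = 9325/294568346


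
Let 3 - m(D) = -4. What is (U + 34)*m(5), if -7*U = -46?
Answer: 284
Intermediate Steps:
U = 46/7 (U = -⅐*(-46) = 46/7 ≈ 6.5714)
m(D) = 7 (m(D) = 3 - 1*(-4) = 3 + 4 = 7)
(U + 34)*m(5) = (46/7 + 34)*7 = (284/7)*7 = 284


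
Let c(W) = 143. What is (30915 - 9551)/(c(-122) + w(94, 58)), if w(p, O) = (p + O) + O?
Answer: 21364/353 ≈ 60.521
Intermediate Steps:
w(p, O) = p + 2*O (w(p, O) = (O + p) + O = p + 2*O)
(30915 - 9551)/(c(-122) + w(94, 58)) = (30915 - 9551)/(143 + (94 + 2*58)) = 21364/(143 + (94 + 116)) = 21364/(143 + 210) = 21364/353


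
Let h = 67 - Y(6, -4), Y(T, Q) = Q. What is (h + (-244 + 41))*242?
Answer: -31944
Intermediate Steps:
h = 71 (h = 67 - 1*(-4) = 67 + 4 = 71)
(h + (-244 + 41))*242 = (71 + (-244 + 41))*242 = (71 - 203)*242 = -132*242 = -31944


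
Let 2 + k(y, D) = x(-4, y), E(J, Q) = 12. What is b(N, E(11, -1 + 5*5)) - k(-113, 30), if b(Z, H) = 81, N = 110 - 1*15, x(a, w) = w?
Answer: 196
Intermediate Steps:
k(y, D) = -2 + y
N = 95 (N = 110 - 15 = 95)
b(N, E(11, -1 + 5*5)) - k(-113, 30) = 81 - (-2 - 113) = 81 - 1*(-115) = 81 + 115 = 196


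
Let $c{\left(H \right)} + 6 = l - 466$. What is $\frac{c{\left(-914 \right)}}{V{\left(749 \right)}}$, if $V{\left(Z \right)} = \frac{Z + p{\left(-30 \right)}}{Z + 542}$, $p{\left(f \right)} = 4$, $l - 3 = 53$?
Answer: $- \frac{537056}{753} \approx -713.22$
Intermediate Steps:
$l = 56$ ($l = 3 + 53 = 56$)
$c{\left(H \right)} = -416$ ($c{\left(H \right)} = -6 + \left(56 - 466\right) = -6 - 410 = -416$)
$V{\left(Z \right)} = \frac{4 + Z}{542 + Z}$ ($V{\left(Z \right)} = \frac{Z + 4}{Z + 542} = \frac{4 + Z}{542 + Z}$)
$\frac{c{\left(-914 \right)}}{V{\left(749 \right)}} = - \frac{416}{\frac{1}{542 + 749} \left(4 + 749\right)} = - \frac{416}{\frac{1}{1291} \cdot 753} = - \frac{416}{\frac{753}{1291}} = \left(-416\right) \frac{1291}{753} = - \frac{537056}{753}$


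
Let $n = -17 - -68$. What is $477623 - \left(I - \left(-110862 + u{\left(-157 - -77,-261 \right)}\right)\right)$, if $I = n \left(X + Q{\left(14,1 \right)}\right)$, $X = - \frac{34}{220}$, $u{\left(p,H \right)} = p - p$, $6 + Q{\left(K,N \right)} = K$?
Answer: $\frac{40299697}{110} \approx 3.6636 \cdot 10^{5}$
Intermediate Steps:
$Q{\left(K,N \right)} = -6 + K$
$u{\left(p,H \right)} = 0$
$n = 51$ ($n = -17 + 68 = 51$)
$X = - \frac{17}{110}$ ($X = \left(-34\right) \frac{1}{220} = - \frac{17}{110} \approx -0.15455$)
$I = \frac{44013}{110}$ ($I = 51 \left(- \frac{17}{110} + \left(-6 + 14\right)\right) = 51 \left(- \frac{17}{110} + 8\right) = 51 \cdot \frac{863}{110} = \frac{44013}{110} \approx 400.12$)
$477623 - \left(I - \left(-110862 + u{\left(-157 - -77,-261 \right)}\right)\right) = 477623 - \left(\frac{44013}{110} - \left(-110862 + 0\right)\right) = 477623 - \left(\frac{44013}{110} - -110862\right) = 477623 - \left(\frac{44013}{110} + 110862\right) = 477623 - \frac{12238833}{110} = \frac{40299697}{110}$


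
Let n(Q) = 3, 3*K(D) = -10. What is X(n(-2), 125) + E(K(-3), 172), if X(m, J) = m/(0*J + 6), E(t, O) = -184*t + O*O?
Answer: 181187/6 ≈ 30198.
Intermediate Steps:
K(D) = -10/3 (K(D) = (1/3)*(-10) = -10/3)
E(t, O) = O**2 - 184*t (E(t, O) = -184*t + O**2 = O**2 - 184*t)
X(m, J) = m/6 (X(m, J) = m/(0 + 6) = m/6)
X(n(-2), 125) + E(K(-3), 172) = (1/6)*3 + (172**2 - 184*(-10/3)) = 1/2 + (29584 + 1840/3) = 1/2 + 90592/3 = 181187/6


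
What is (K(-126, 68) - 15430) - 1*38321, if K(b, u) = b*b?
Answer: -37875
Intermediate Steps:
K(b, u) = b**2
(K(-126, 68) - 15430) - 1*38321 = ((-126)**2 - 15430) - 1*38321 = (15876 - 15430) - 38321 = 446 - 38321 = -37875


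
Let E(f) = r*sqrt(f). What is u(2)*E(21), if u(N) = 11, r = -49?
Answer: -539*sqrt(21) ≈ -2470.0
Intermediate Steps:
E(f) = -49*sqrt(f)
u(2)*E(21) = 11*(-49*sqrt(21)) = -539*sqrt(21)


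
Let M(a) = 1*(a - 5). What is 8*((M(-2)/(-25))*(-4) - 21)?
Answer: -4424/25 ≈ -176.96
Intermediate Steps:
M(a) = -5 + a (M(a) = 1*(-5 + a) = -5 + a)
8*((M(-2)/(-25))*(-4) - 21) = 8*(((-5 - 2)/(-25))*(-4) - 21) = 8*(-7*(-1/25)*(-4) - 21) = 8*((7/25)*(-4) - 21) = 8*(-28/25 - 21) = 8*(-553/25) = -4424/25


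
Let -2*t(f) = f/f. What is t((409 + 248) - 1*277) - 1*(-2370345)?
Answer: 4740689/2 ≈ 2.3703e+6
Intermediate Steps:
t(f) = -½ (t(f) = -f/(2*f) = -½*1 = -½)
t((409 + 248) - 1*277) - 1*(-2370345) = -½ - 1*(-2370345) = -½ + 2370345 = 4740689/2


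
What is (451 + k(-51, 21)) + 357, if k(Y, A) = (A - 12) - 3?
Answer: 814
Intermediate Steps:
k(Y, A) = -15 + A (k(Y, A) = (-12 + A) - 3 = -15 + A)
(451 + k(-51, 21)) + 357 = (451 + (-15 + 21)) + 357 = (451 + 6) + 357 = 457 + 357 = 814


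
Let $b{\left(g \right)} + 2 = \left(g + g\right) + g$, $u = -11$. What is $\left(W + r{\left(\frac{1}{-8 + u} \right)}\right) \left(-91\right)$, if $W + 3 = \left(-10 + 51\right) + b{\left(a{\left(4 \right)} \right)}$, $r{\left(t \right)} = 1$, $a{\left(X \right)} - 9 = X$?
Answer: $-6916$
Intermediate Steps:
$a{\left(X \right)} = 9 + X$
$b{\left(g \right)} = -2 + 3 g$ ($b{\left(g \right)} = -2 + \left(\left(g + g\right) + g\right) = -2 + \left(2 g + g\right) = -2 + 3 g$)
$W = 75$ ($W = -3 + \left(\left(-10 + 51\right) - \left(2 - 3 \left(9 + 4\right)\right)\right) = -3 + \left(41 + \left(-2 + 3 \cdot 13\right)\right) = -3 + \left(41 + \left(-2 + 39\right)\right) = -3 + \left(41 + 37\right) = -3 + 78 = 75$)
$\left(W + r{\left(\frac{1}{-8 + u} \right)}\right) \left(-91\right) = \left(75 + 1\right) \left(-91\right) = 76 \left(-91\right) = -6916$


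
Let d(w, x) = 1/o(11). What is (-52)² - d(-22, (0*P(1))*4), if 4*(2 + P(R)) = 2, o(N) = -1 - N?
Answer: 32449/12 ≈ 2704.1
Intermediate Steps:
P(R) = -3/2 (P(R) = -2 + (¼)*2 = -2 + ½ = -3/2)
d(w, x) = -1/12 (d(w, x) = 1/(-1 - 1*11) = 1/(-1 - 11) = 1/(-12) = -1/12)
(-52)² - d(-22, (0*P(1))*4) = (-52)² - 1*(-1/12) = 2704 + 1/12 = 32449/12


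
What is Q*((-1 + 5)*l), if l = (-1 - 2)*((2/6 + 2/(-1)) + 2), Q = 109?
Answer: -436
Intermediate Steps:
l = -1 (l = -3*((2*(⅙) + 2*(-1)) + 2) = -3*((⅓ - 2) + 2) = -3*(-5/3 + 2) = -3*⅓ = -1)
Q*((-1 + 5)*l) = 109*((-1 + 5)*(-1)) = 109*(4*(-1)) = 109*(-4) = -436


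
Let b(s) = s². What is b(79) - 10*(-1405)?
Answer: 20291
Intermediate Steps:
b(79) - 10*(-1405) = 79² - 10*(-1405) = 6241 + 14050 = 20291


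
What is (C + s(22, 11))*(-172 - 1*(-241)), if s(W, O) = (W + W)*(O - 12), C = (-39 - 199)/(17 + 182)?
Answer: -620586/199 ≈ -3118.5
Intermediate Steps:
C = -238/199 ≈ -1.1960
s(W, O) = 2*W*(-12 + O) (s(W, O) = (2*W)*(-12 + O) = 2*W*(-12 + O))
(C + s(22, 11))*(-172 - 1*(-241)) = (-238/199 + 2*22*(-12 + 11))*(-172 - 1*(-241)) = (-238/199 + 2*22*(-1))*(-172 + 241) = (-238/199 - 44)*69 = -8994/199*69 = -620586/199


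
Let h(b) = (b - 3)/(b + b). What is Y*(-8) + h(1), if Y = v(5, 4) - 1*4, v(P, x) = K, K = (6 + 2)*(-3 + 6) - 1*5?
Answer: -121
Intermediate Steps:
K = 19 (K = 8*3 - 5 = 24 - 5 = 19)
v(P, x) = 19
h(b) = (-3 + b)/(2*b) (h(b) = (-3 + b)/((2*b)) = (-3 + b)*(1/(2*b)) = (-3 + b)/(2*b))
Y = 15 (Y = 19 - 1*4 = 19 - 4 = 15)
Y*(-8) + h(1) = 15*(-8) + (1/2)*(-3 + 1)/1 = -120 + (1/2)*1*(-2) = -120 - 1 = -121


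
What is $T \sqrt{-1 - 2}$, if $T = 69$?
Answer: $69 i \sqrt{3} \approx 119.51 i$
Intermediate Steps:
$T \sqrt{-1 - 2} = 69 \sqrt{-1 - 2} = 69 \sqrt{-3} = 69 i \sqrt{3}$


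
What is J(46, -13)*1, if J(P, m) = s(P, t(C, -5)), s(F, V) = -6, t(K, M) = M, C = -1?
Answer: -6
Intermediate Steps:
J(P, m) = -6
J(46, -13)*1 = -6*1 = -6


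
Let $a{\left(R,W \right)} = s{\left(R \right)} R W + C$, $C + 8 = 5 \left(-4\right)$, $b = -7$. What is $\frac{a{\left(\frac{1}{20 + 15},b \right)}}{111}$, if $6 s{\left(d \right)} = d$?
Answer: $- \frac{29401}{116550} \approx -0.25226$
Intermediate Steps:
$s{\left(d \right)} = \frac{d}{6}$
$C = -28$ ($C = -8 + 5 \left(-4\right) = -8 - 20 = -28$)
$a{\left(R,W \right)} = -28 + \frac{W R^{2}}{6}$ ($a{\left(R,W \right)} = \frac{R}{6} R W - 28 = \frac{R^{2}}{6} W - 28 = \frac{W R^{2}}{6} - 28 = -28 + \frac{W R^{2}}{6}$)
$\frac{a{\left(\frac{1}{20 + 15},b \right)}}{111} = \frac{-28 + \frac{1}{6} \left(-7\right) \left(\frac{1}{20 + 15}\right)^{2}}{111} = \left(-28 + \frac{1}{6} \left(-7\right) \left(\frac{1}{35}\right)^{2}\right) \frac{1}{111} = \left(-28 + \frac{1}{6} \left(-7\right) \frac{1}{1225}\right) \frac{1}{111} = \left(-28 - \frac{1}{1050}\right) \frac{1}{111} = \left(- \frac{29401}{1050}\right) \frac{1}{111} = - \frac{29401}{116550}$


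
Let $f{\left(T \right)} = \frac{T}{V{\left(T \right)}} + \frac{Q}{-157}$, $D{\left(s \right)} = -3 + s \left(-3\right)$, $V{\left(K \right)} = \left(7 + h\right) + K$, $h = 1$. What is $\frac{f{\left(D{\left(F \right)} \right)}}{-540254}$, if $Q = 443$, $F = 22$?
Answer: $\frac{8095}{2587006279} \approx 3.1291 \cdot 10^{-6}$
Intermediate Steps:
$V{\left(K \right)} = 8 + K$ ($V{\left(K \right)} = \left(7 + 1\right) + K = 8 + K$)
$D{\left(s \right)} = -3 - 3 s$
$f{\left(T \right)} = - \frac{443}{157} + \frac{T}{8 + T}$ ($f{\left(T \right)} = \frac{T}{8 + T} + \frac{443}{-157} = \frac{T}{8 + T} + 443 \left(- \frac{1}{157}\right) = \frac{T}{8 + T} - \frac{443}{157} = - \frac{443}{157} + \frac{T}{8 + T}$)
$\frac{f{\left(D{\left(F \right)} \right)}}{-540254} = \frac{\frac{2}{157} \frac{1}{8 - 69} \left(-1772 - 143 \left(-3 - 66\right)\right)}{-540254} = \frac{2 \left(-1772 - 143 \left(-3 - 66\right)\right)}{157 \left(8 - 69\right)} \left(- \frac{1}{540254}\right) = \frac{2 \left(-1772 - -9867\right)}{157 \left(8 - 69\right)} \left(- \frac{1}{540254}\right) = \frac{2 \left(-1772 + 9867\right)}{157 \left(-61\right)} \left(- \frac{1}{540254}\right) = \frac{2}{157} \left(- \frac{1}{61}\right) 8095 \left(- \frac{1}{540254}\right) = \left(- \frac{16190}{9577}\right) \left(- \frac{1}{540254}\right) = \frac{8095}{2587006279}$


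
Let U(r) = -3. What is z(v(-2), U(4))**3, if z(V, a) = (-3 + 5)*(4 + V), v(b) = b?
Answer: 64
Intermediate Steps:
z(V, a) = 8 + 2*V (z(V, a) = 2*(4 + V) = 8 + 2*V)
z(v(-2), U(4))**3 = (8 + 2*(-2))**3 = (8 - 4)**3 = 4**3 = 64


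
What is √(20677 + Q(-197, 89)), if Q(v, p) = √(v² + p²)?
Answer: √(20677 + √46730) ≈ 144.54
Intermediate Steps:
Q(v, p) = √(p² + v²)
√(20677 + Q(-197, 89)) = √(20677 + √(89² + (-197)²)) = √(20677 + √(7921 + 38809)) = √(20677 + √46730)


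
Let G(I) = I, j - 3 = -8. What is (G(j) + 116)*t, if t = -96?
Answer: -10656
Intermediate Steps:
j = -5 (j = 3 - 8 = -5)
(G(j) + 116)*t = (-5 + 116)*(-96) = 111*(-96) = -10656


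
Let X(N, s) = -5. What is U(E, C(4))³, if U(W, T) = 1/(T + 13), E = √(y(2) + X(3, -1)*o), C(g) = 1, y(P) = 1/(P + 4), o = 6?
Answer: 1/2744 ≈ 0.00036443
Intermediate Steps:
y(P) = 1/(4 + P)
E = I*√1074/6 (E = √(1/(4 + 2) - 5*6) = √(1/6 - 30) = √(⅙ - 30) = √(-179/6) = I*√1074/6 ≈ 5.462*I)
U(W, T) = 1/(13 + T)
U(E, C(4))³ = (1/(13 + 1))³ = (1/14)³ = 1/2744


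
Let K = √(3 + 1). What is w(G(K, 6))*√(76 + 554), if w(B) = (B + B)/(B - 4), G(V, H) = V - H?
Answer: 3*√70 ≈ 25.100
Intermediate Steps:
K = 2 (K = √4 = 2)
w(B) = 2*B/(-4 + B) (w(B) = (2*B)/(-4 + B) = 2*B/(-4 + B))
w(G(K, 6))*√(76 + 554) = (2*(2 - 1*6)/(-4 + (2 - 1*6)))*√(76 + 554) = (2*(2 - 6)/(-4 + (2 - 6)))*√630 = (2*(-4)/(-4 - 4))*(3*√70) = (2*(-4)/(-8))*(3*√70) = (2*(-4)*(-⅛))*(3*√70) = 1*(3*√70) = 3*√70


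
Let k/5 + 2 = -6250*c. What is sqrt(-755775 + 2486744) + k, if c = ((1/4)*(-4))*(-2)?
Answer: -62510 + sqrt(1730969) ≈ -61194.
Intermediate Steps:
c = 2 (c = ((1*(1/4))*(-4))*(-2) = ((1/4)*(-4))*(-2) = -1*(-2) = 2)
k = -62510 (k = -10 + 5*(-6250*2) = -10 + 5*(-12500) = -10 - 62500 = -62510)
sqrt(-755775 + 2486744) + k = sqrt(-755775 + 2486744) - 62510 = sqrt(1730969) - 62510 = -62510 + sqrt(1730969)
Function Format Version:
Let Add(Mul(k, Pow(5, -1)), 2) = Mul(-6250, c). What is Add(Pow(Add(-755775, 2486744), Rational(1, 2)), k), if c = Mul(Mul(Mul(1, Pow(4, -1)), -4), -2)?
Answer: Add(-62510, Pow(1730969, Rational(1, 2))) ≈ -61194.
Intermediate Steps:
c = 2 (c = Mul(Mul(Mul(1, Rational(1, 4)), -4), -2) = Mul(Mul(Rational(1, 4), -4), -2) = Mul(-1, -2) = 2)
k = -62510 (k = Add(-10, Mul(5, Mul(-6250, 2))) = Add(-10, Mul(5, -12500)) = Add(-10, -62500) = -62510)
Add(Pow(Add(-755775, 2486744), Rational(1, 2)), k) = Add(Pow(Add(-755775, 2486744), Rational(1, 2)), -62510) = Add(Pow(1730969, Rational(1, 2)), -62510) = Add(-62510, Pow(1730969, Rational(1, 2)))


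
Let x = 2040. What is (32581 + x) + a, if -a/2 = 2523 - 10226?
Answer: 50027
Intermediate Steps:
a = 15406 (a = -2*(2523 - 10226) = -2*(-7703) = 15406)
(32581 + x) + a = (32581 + 2040) + 15406 = 34621 + 15406 = 50027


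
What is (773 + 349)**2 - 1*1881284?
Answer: -622400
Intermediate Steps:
(773 + 349)**2 - 1*1881284 = 1122**2 - 1881284 = 1258884 - 1881284 = -622400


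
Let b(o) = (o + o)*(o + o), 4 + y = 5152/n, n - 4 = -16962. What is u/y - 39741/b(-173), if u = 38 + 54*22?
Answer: -311482114109/1092169068 ≈ -285.20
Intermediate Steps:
n = -16958 (n = 4 - 16962 = -16958)
y = -36492/8479 (y = -4 + 5152/(-16958) = -4 + 5152*(-1/16958) = -4 - 2576/8479 = -36492/8479 ≈ -4.3038)
u = 1226 (u = 38 + 1188 = 1226)
b(o) = 4*o**2 (b(o) = (2*o)*(2*o) = 4*o**2)
u/y - 39741/b(-173) = 1226/(-36492/8479) - 39741/(4*(-173)**2) = 1226*(-8479/36492) - 39741/(4*29929) = -5197627/18246 - 39741/119716 = -311482114109/1092169068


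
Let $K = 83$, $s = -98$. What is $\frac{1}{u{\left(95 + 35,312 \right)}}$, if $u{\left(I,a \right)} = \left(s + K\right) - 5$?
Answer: $- \frac{1}{20} \approx -0.05$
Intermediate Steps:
$u{\left(I,a \right)} = -20$ ($u{\left(I,a \right)} = \left(-98 + 83\right) - 5 = -15 - 5 = -20$)
$\frac{1}{u{\left(95 + 35,312 \right)}} = \frac{1}{-20} = - \frac{1}{20}$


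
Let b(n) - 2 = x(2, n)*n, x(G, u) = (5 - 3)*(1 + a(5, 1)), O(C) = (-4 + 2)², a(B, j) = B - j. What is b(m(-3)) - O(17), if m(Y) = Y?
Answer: -32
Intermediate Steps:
O(C) = 4 (O(C) = (-2)² = 4)
x(G, u) = 10 (x(G, u) = (5 - 3)*(1 + (5 - 1*1)) = 2*(1 + (5 - 1)) = 2*(1 + 4) = 2*5 = 10)
b(n) = 2 + 10*n
b(m(-3)) - O(17) = (2 + 10*(-3)) - 1*4 = (2 - 30) - 4 = -28 - 4 = -32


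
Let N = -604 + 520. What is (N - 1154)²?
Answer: 1532644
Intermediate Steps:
N = -84
(N - 1154)² = (-84 - 1154)² = (-1238)² = 1532644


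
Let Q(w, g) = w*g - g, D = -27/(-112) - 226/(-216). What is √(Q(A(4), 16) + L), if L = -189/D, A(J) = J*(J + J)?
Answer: 4*√330757066/3893 ≈ 18.687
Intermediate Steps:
A(J) = 2*J² (A(J) = J*(2*J) = 2*J²)
D = 3893/3024 (D = -27*(-1/112) - 226*(-1/216) = 27/112 + 113/108 = 3893/3024 ≈ 1.2874)
L = -571536/3893 (L = -189/3893/3024 = -189*3024/3893 = -571536/3893 ≈ -146.81)
Q(w, g) = -g + g*w (Q(w, g) = g*w - g = -g + g*w)
√(Q(A(4), 16) + L) = √(16*(-1 + 2*4²) - 571536/3893) = √(16*(-1 + 2*16) - 571536/3893) = √(16*(-1 + 32) - 571536/3893) = √(16*31 - 571536/3893) = √(496 - 571536/3893) = √(1359392/3893) = 4*√330757066/3893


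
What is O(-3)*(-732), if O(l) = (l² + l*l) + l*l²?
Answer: 6588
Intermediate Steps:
O(l) = l³ + 2*l² (O(l) = (l² + l²) + l³ = 2*l² + l³ = l³ + 2*l²)
O(-3)*(-732) = ((-3)²*(2 - 3))*(-732) = (9*(-1))*(-732) = -9*(-732) = 6588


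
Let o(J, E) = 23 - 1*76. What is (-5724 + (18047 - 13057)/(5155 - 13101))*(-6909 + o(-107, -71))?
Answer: 158343359014/3973 ≈ 3.9855e+7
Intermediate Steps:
o(J, E) = -53 (o(J, E) = 23 - 76 = -53)
(-5724 + (18047 - 13057)/(5155 - 13101))*(-6909 + o(-107, -71)) = (-5724 + (18047 - 13057)/(5155 - 13101))*(-6909 - 53) = (-5724 + 4990/(-7946))*(-6962) = (-5724 + 4990*(-1/7946))*(-6962) = (-5724 - 2495/3973)*(-6962) = -22743947/3973*(-6962) = 158343359014/3973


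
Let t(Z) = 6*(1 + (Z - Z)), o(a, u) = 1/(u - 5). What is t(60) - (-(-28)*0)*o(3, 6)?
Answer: 6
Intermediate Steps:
o(a, u) = 1/(-5 + u)
t(Z) = 6 (t(Z) = 6*(1 + 0) = 6*1 = 6)
t(60) - (-(-28)*0)*o(3, 6) = 6 - (-(-28)*0)/(-5 + 6) = 6 - (-14*0)/1 = 6 - 0 = 6 - 1*0 = 6 + 0 = 6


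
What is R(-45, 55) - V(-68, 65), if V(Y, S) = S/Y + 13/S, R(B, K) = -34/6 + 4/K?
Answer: -54283/11220 ≈ -4.8381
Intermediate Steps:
R(B, K) = -17/3 + 4/K (R(B, K) = -34*⅙ + 4/K = -17/3 + 4/K)
V(Y, S) = 13/S + S/Y
R(-45, 55) - V(-68, 65) = (-17/3 + 4/55) - (13/65 + 65/(-68)) = (-17/3 + 4*(1/55)) - (13*(1/65) + 65*(-1/68)) = (-17/3 + 4/55) - (⅕ - 65/68) = -923/165 - 1*(-257/340) = -923/165 + 257/340 = -54283/11220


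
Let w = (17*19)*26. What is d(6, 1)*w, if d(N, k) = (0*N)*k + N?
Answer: 50388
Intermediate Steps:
d(N, k) = N (d(N, k) = 0*k + N = 0 + N = N)
w = 8398 (w = 323*26 = 8398)
d(6, 1)*w = 6*8398 = 50388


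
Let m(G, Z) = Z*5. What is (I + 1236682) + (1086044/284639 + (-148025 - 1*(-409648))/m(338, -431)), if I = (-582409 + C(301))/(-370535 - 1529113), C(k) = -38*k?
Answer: 160099198698668232971/129470941082240 ≈ 1.2366e+6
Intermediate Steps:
m(G, Z) = 5*Z
I = 65983/211072 (I = (-582409 - 38*301)/(-370535 - 1529113) = (-582409 - 11438)/(-1899648) = -593847*(-1/1899648) = 65983/211072 ≈ 0.31261)
(I + 1236682) + (1086044/284639 + (-148025 - 1*(-409648))/m(338, -431)) = (65983/211072 + 1236682) + (1086044/284639 + (-148025 - 1*(-409648))/((5*(-431)))) = 261029009087/211072 + (1086044*(1/284639) + (-148025 + 409648)/(-2155)) = 261029009087/211072 + (1086044/284639 + 261623*(-1/2155)) = 261029009087/211072 + (1086044/284639 - 261623/2155) = 261029009087/211072 - 72127684277/613397045 = 160099198698668232971/129470941082240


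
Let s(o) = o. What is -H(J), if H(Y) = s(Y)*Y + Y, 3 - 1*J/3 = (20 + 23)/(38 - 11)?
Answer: -1786/81 ≈ -22.049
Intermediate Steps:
J = 38/9 (J = 9 - 3*(20 + 23)/(38 - 11) = 9 - 129/27 = 9 - 3*43/27 = 9 - 43/9 = 38/9 ≈ 4.2222)
H(Y) = Y + Y**2 (H(Y) = Y*Y + Y = Y**2 + Y = Y + Y**2)
-H(J) = -38*(1 + 38/9)/9 = -38*47/(9*9) = -1*1786/81 = -1786/81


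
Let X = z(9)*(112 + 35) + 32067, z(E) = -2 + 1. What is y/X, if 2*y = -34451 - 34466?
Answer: -68917/63840 ≈ -1.0795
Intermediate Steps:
z(E) = -1
X = 31920 (X = -(112 + 35) + 32067 = -1*147 + 32067 = -147 + 32067 = 31920)
y = -68917/2 (y = (-34451 - 34466)/2 = (1/2)*(-68917) = -68917/2 ≈ -34459.)
y/X = -68917/2/31920 = -68917/2*1/31920 = -68917/63840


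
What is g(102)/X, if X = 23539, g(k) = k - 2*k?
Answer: -102/23539 ≈ -0.0043332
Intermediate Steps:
g(k) = -k
g(102)/X = -1*102/23539 = -102*1/23539 = -102/23539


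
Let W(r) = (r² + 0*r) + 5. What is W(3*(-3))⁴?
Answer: 54700816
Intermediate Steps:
W(r) = 5 + r² (W(r) = (r² + 0) + 5 = r² + 5 = 5 + r²)
W(3*(-3))⁴ = (5 + (3*(-3))²)⁴ = (5 + (-9)²)⁴ = (5 + 81)⁴ = 86⁴ = 54700816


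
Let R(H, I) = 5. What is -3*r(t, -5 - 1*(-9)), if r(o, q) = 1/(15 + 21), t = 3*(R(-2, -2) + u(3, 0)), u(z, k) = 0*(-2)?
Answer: -1/12 ≈ -0.083333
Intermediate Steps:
u(z, k) = 0
t = 15 (t = 3*(5 + 0) = 3*5 = 15)
r(o, q) = 1/36
-3*r(t, -5 - 1*(-9)) = -3*1/36 = -1/12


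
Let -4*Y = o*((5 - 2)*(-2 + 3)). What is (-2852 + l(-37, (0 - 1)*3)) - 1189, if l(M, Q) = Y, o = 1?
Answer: -16167/4 ≈ -4041.8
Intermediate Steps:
Y = -¾ (Y = -(5 - 2)*(-2 + 3)/4 = -3*1/4 = -3/4 = -¼*3 = -¾ ≈ -0.75000)
l(M, Q) = -¾
(-2852 + l(-37, (0 - 1)*3)) - 1189 = (-2852 - ¾) - 1189 = -11411/4 - 1189 = -16167/4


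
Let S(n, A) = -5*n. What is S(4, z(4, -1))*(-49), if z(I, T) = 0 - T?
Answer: 980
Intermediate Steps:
z(I, T) = -T
S(4, z(4, -1))*(-49) = -5*4*(-49) = -20*(-49) = 980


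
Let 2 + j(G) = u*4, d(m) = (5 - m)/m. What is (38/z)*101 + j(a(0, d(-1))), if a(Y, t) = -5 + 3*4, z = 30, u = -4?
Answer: 1649/15 ≈ 109.93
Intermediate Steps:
d(m) = (5 - m)/m
a(Y, t) = 7 (a(Y, t) = -5 + 12 = 7)
j(G) = -18 (j(G) = -2 - 4*4 = -2 - 16 = -18)
(38/z)*101 + j(a(0, d(-1))) = (38/30)*101 - 18 = (38*(1/30))*101 - 18 = (19/15)*101 - 18 = 1919/15 - 18 = 1649/15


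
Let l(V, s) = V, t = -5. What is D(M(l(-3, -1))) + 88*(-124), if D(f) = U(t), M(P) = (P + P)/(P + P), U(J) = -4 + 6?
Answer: -10910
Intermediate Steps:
U(J) = 2
M(P) = 1 (M(P) = (2*P)/((2*P)) = (2*P)*(1/(2*P)) = 1)
D(f) = 2
D(M(l(-3, -1))) + 88*(-124) = 2 + 88*(-124) = 2 - 10912 = -10910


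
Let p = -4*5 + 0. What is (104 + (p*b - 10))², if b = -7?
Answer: 54756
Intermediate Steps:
p = -20 (p = -20 + 0 = -20)
(104 + (p*b - 10))² = (104 + (-20*(-7) - 10))² = (104 + (140 - 10))² = (104 + 130)² = 234² = 54756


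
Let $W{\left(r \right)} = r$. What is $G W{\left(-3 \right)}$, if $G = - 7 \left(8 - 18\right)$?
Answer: $-210$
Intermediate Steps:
$G = 70$ ($G = \left(-7\right) \left(-10\right) = 70$)
$G W{\left(-3 \right)} = 70 \left(-3\right) = -210$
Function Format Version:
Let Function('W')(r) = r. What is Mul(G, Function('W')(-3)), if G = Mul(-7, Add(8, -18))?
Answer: -210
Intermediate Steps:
G = 70 (G = Mul(-7, -10) = 70)
Mul(G, Function('W')(-3)) = Mul(70, -3) = -210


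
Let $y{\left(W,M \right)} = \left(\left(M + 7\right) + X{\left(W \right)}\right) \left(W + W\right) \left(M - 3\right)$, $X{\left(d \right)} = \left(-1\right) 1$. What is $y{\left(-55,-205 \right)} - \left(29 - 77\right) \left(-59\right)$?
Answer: $-4555952$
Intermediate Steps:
$X{\left(d \right)} = -1$
$y{\left(W,M \right)} = 2 W \left(-3 + M\right) \left(6 + M\right)$ ($y{\left(W,M \right)} = \left(\left(M + 7\right) - 1\right) \left(W + W\right) \left(M - 3\right) = \left(\left(7 + M\right) - 1\right) 2 W \left(-3 + M\right) = \left(6 + M\right) 2 W \left(-3 + M\right) = 2 W \left(-3 + M\right) \left(6 + M\right)$)
$y{\left(-55,-205 \right)} - \left(29 - 77\right) \left(-59\right) = 2 \left(-55\right) \left(-18 + \left(-205\right)^{2} + 3 \left(-205\right)\right) - \left(29 - 77\right) \left(-59\right) = 2 \left(-55\right) \left(-18 + 42025 - 615\right) - \left(-48\right) \left(-59\right) = 2 \left(-55\right) 41392 - 2832 = -4553120 - 2832 = -4555952$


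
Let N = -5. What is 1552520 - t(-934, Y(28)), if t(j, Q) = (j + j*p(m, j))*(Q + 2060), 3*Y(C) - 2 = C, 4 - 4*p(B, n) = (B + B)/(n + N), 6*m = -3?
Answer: 1696073525/313 ≈ 5.4188e+6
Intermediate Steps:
m = -½ (m = (⅙)*(-3) = -½ ≈ -0.50000)
p(B, n) = 1 - B/(2*(-5 + n)) (p(B, n) = 1 - (B + B)/(4*(n - 5)) = 1 - 2*B/(4*(-5 + n)) = 1 - B/(2*(-5 + n)))
Y(C) = ⅔ + C/3
t(j, Q) = (2060 + Q)*(j + j*(-19/4 + j)/(-5 + j)) (t(j, Q) = (j + j*((-5 + j - ½*(-½))/(-5 + j)))*(Q + 2060) = (j + j*((-5 + j + ¼)/(-5 + j)))*(2060 + Q) = (j + j*((-19/4 + j)/(-5 + j)))*(2060 + Q) = (j + j*(-19/4 + j)/(-5 + j))*(2060 + Q) = (2060 + Q)*(j + j*(-19/4 + j)/(-5 + j)))
1552520 - t(-934, Y(28)) = 1552520 - (-934)*(-80340 - 39*(⅔ + (⅓)*28) + 16480*(-934) + 8*(⅔ + (⅓)*28)*(-934))/(4*(-5 - 934)) = 1552520 - (-934)*(-80340 - 39*(⅔ + 28/3) - 15392320 + 8*(⅔ + 28/3)*(-934))/(4*(-939)) = 1552520 - (-934)*(-1)*(-80340 - 39*10 - 15392320 + 8*10*(-934))/(4*939) = 1552520 - (-934)*(-1)*(-80340 - 390 - 15392320 - 74720)/(4*939) = 1552520 - (-934)*(-1)*(-15547770)/(4*939) = 1552520 - 1*(-1210134765/313) = 1552520 + 1210134765/313 = 1696073525/313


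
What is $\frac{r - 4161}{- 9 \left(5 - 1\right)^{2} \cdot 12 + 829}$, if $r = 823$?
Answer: $\frac{3338}{899} \approx 3.713$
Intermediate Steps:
$\frac{r - 4161}{- 9 \left(5 - 1\right)^{2} \cdot 12 + 829} = \frac{823 - 4161}{- 9 \left(5 - 1\right)^{2} \cdot 12 + 829} = - \frac{3338}{- 9 \cdot 4^{2} \cdot 12 + 829} = - \frac{3338}{\left(-9\right) 16 \cdot 12 + 829} = - \frac{3338}{\left(-144\right) 12 + 829} = - \frac{3338}{-1728 + 829} = - \frac{3338}{-899} = \left(-3338\right) \left(- \frac{1}{899}\right) = \frac{3338}{899}$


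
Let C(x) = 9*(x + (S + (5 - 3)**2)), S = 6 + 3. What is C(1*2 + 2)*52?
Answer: 7956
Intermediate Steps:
S = 9
C(x) = 117 + 9*x (C(x) = 9*(x + (9 + (5 - 3)**2)) = 9*(x + (9 + 2**2)) = 9*(x + (9 + 4)) = 9*(x + 13) = 9*(13 + x) = 117 + 9*x)
C(1*2 + 2)*52 = (117 + 9*(1*2 + 2))*52 = (117 + 9*(2 + 2))*52 = (117 + 9*4)*52 = (117 + 36)*52 = 153*52 = 7956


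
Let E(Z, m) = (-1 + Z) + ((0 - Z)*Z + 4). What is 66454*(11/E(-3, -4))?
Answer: -730994/9 ≈ -81222.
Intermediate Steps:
E(Z, m) = 3 + Z - Z**2 (E(Z, m) = (-1 + Z) + ((-Z)*Z + 4) = (-1 + Z) + (-Z**2 + 4) = (-1 + Z) + (4 - Z**2) = 3 + Z - Z**2)
66454*(11/E(-3, -4)) = 66454*(11/(3 - 3 - 1*(-3)**2)) = 66454*(11/(3 - 3 - 1*9)) = 66454*(11/(3 - 3 - 9)) = 66454*(11/(-9)) = 66454*(11*(-1/9)) = 66454*(-11/9) = -730994/9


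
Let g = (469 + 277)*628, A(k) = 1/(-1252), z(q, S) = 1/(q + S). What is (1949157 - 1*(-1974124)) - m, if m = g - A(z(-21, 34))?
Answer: 4325400835/1252 ≈ 3.4548e+6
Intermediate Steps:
z(q, S) = 1/(S + q)
A(k) = -1/1252
g = 468488 (g = 746*628 = 468488)
m = 586546977/1252 (m = 468488 - 1*(-1/1252) = 468488 + 1/1252 = 586546977/1252 ≈ 4.6849e+5)
(1949157 - 1*(-1974124)) - m = (1949157 - 1*(-1974124)) - 1*586546977/1252 = (1949157 + 1974124) - 586546977/1252 = 3923281 - 586546977/1252 = 4325400835/1252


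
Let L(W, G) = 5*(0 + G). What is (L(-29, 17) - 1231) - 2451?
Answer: -3597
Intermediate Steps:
L(W, G) = 5*G
(L(-29, 17) - 1231) - 2451 = (5*17 - 1231) - 2451 = (85 - 1231) - 2451 = -1146 - 2451 = -3597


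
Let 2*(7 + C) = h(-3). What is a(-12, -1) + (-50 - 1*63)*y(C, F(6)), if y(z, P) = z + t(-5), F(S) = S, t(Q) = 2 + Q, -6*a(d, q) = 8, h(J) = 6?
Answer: 2369/3 ≈ 789.67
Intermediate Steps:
a(d, q) = -4/3 (a(d, q) = -⅙*8 = -4/3)
C = -4 (C = -7 + (½)*6 = -7 + 3 = -4)
y(z, P) = -3 + z (y(z, P) = z + (2 - 5) = z - 3 = -3 + z)
a(-12, -1) + (-50 - 1*63)*y(C, F(6)) = -4/3 + (-50 - 1*63)*(-3 - 4) = -4/3 + (-50 - 63)*(-7) = -4/3 - 113*(-7) = -4/3 + 791 = 2369/3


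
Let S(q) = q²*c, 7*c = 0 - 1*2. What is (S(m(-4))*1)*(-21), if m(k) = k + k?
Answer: 384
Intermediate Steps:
c = -2/7 (c = (0 - 1*2)/7 = (0 - 2)/7 = (⅐)*(-2) = -2/7 ≈ -0.28571)
m(k) = 2*k
S(q) = -2*q²/7 (S(q) = q²*(-2/7) = -2*q²/7)
(S(m(-4))*1)*(-21) = (-2*(2*(-4))²/7*1)*(-21) = (-2/7*(-8)²*1)*(-21) = (-2/7*64*1)*(-21) = -128/7*1*(-21) = -128/7*(-21) = 384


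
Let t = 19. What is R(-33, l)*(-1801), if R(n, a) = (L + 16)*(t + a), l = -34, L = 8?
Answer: 648360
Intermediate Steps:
R(n, a) = 456 + 24*a (R(n, a) = (8 + 16)*(19 + a) = 24*(19 + a) = 456 + 24*a)
R(-33, l)*(-1801) = (456 + 24*(-34))*(-1801) = (456 - 816)*(-1801) = -360*(-1801) = 648360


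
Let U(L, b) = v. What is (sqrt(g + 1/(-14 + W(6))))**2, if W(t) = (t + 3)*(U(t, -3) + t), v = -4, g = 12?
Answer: 49/4 ≈ 12.250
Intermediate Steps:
U(L, b) = -4
W(t) = (-4 + t)*(3 + t) (W(t) = (t + 3)*(-4 + t) = (3 + t)*(-4 + t) = (-4 + t)*(3 + t))
(sqrt(g + 1/(-14 + W(6))))**2 = (sqrt(12 + 1/(-14 + (-12 + 6**2 - 1*6))))**2 = (sqrt(12 + 1/(-14 + (-12 + 36 - 6))))**2 = (sqrt(12 + 1/(-14 + 18)))**2 = (sqrt(12 + 1/4))**2 = (sqrt(49/4))**2 = (7/2)**2 = 49/4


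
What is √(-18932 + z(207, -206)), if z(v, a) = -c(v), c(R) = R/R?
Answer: I*√18933 ≈ 137.6*I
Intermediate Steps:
c(R) = 1
z(v, a) = -1 (z(v, a) = -1*1 = -1)
√(-18932 + z(207, -206)) = √(-18932 - 1) = √(-18933) = I*√18933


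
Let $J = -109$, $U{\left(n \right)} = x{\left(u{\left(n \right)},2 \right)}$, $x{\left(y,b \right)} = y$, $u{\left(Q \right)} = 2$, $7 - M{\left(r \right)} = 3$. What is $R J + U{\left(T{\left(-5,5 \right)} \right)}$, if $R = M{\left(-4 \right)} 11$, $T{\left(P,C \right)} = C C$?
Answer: $-4794$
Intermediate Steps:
$T{\left(P,C \right)} = C^{2}$
$M{\left(r \right)} = 4$ ($M{\left(r \right)} = 7 - 3 = 4$)
$U{\left(n \right)} = 2$
$R = 44$ ($R = 4 \cdot 11 = 44$)
$R J + U{\left(T{\left(-5,5 \right)} \right)} = 44 \left(-109\right) + 2 = -4796 + 2 = -4794$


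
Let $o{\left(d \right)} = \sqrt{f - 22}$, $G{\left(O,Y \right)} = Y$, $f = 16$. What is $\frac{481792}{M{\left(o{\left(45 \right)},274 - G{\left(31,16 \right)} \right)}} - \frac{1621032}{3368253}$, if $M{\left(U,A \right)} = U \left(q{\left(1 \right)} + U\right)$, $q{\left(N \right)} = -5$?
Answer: $- \frac{77278457208}{4972183} + \frac{1204480 i \sqrt{6}}{93} \approx -15542.0 + 31724.0 i$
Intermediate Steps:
$o{\left(d \right)} = i \sqrt{6}$ ($o{\left(d \right)} = \sqrt{16 - 22} = \sqrt{-6} = i \sqrt{6}$)
$M{\left(U,A \right)} = U \left(-5 + U\right)$
$\frac{481792}{M{\left(o{\left(45 \right)},274 - G{\left(31,16 \right)} \right)}} - \frac{1621032}{3368253} = \frac{481792}{i \sqrt{6} \left(-5 + i \sqrt{6}\right)} - \frac{1621032}{3368253} = \frac{481792}{i \sqrt{6} \left(-5 + i \sqrt{6}\right)} - \frac{77192}{160393} = 481792 \left(- \frac{i \sqrt{6}}{6 \left(-5 + i \sqrt{6}\right)}\right) - \frac{77192}{160393} = - \frac{240896 i \sqrt{6}}{3 \left(-5 + i \sqrt{6}\right)} - \frac{77192}{160393} = - \frac{77192}{160393} - \frac{240896 i \sqrt{6}}{3 \left(-5 + i \sqrt{6}\right)}$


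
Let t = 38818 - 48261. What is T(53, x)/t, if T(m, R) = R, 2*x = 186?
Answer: -93/9443 ≈ -0.0098486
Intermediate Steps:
x = 93 (x = (1/2)*186 = 93)
t = -9443
T(53, x)/t = 93/(-9443) = 93*(-1/9443) = -93/9443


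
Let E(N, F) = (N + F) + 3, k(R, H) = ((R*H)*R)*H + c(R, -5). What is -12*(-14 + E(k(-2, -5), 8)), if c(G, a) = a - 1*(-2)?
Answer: -1128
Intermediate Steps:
c(G, a) = 2 + a (c(G, a) = a + 2 = 2 + a)
k(R, H) = -3 + H**2*R**2 (k(R, H) = ((R*H)*R)*H + (2 - 5) = ((H*R)*R)*H - 3 = (H*R**2)*H - 3 = H**2*R**2 - 3 = -3 + H**2*R**2)
E(N, F) = 3 + F + N (E(N, F) = (F + N) + 3 = 3 + F + N)
-12*(-14 + E(k(-2, -5), 8)) = -12*(-14 + (3 + 8 + (-3 + (-5)**2*(-2)**2))) = -12*(-14 + (3 + 8 + (-3 + 25*4))) = -12*(-14 + (3 + 8 + (-3 + 100))) = -12*(-14 + (3 + 8 + 97)) = -12*(-14 + 108) = -12*94 = -1128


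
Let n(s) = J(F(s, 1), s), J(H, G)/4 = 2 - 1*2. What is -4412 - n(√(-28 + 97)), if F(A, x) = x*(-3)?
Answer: -4412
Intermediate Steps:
F(A, x) = -3*x
J(H, G) = 0 (J(H, G) = 4*(2 - 1*2) = 4*(2 - 2) = 4*0 = 0)
n(s) = 0
-4412 - n(√(-28 + 97)) = -4412 - 1*0 = -4412 + 0 = -4412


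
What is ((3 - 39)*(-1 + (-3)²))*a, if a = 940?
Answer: -270720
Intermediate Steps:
((3 - 39)*(-1 + (-3)²))*a = ((3 - 39)*(-1 + (-3)²))*940 = -36*(-1 + 9)*940 = -36*8*940 = -288*940 = -270720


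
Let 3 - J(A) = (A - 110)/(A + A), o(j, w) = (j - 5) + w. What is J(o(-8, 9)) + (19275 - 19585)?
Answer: -1285/4 ≈ -321.25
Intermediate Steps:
o(j, w) = -5 + j + w (o(j, w) = (-5 + j) + w = -5 + j + w)
J(A) = 3 - (-110 + A)/(2*A) (J(A) = 3 - (A - 110)/(A + A) = 3 - (-110 + A)/(2*A))
J(o(-8, 9)) + (19275 - 19585) = (5/2 + 55/(-5 - 8 + 9)) + (19275 - 19585) = (5/2 + 55/(-4)) - 310 = (5/2 + 55*(-1/4)) - 310 = (5/2 - 55/4) - 310 = -45/4 - 310 = -1285/4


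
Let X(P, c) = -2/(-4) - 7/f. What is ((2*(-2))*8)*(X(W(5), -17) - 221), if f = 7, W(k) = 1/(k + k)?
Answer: 7088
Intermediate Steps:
W(k) = 1/(2*k)
X(P, c) = -½ (X(P, c) = -2/(-4) - 7/7 = -2*(-¼) - 7*⅐ = ½ - 1 = -½)
((2*(-2))*8)*(X(W(5), -17) - 221) = ((2*(-2))*8)*(-½ - 221) = -4*8*(-443/2) = -32*(-443/2) = 7088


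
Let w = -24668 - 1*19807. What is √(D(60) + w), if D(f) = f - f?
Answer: 5*I*√1779 ≈ 210.89*I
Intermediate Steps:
D(f) = 0
w = -44475 (w = -24668 - 19807 = -44475)
√(D(60) + w) = √(0 - 44475) = √(-44475) = 5*I*√1779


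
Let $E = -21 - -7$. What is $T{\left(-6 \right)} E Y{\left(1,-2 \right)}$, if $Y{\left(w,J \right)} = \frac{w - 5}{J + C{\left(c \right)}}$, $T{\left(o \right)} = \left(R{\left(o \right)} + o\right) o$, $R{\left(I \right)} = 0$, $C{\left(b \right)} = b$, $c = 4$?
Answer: $1008$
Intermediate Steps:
$E = -14$ ($E = -21 + 7 = -14$)
$T{\left(o \right)} = o^{2}$ ($T{\left(o \right)} = \left(0 + o\right) o = o o = o^{2}$)
$Y{\left(w,J \right)} = \frac{-5 + w}{4 + J}$ ($Y{\left(w,J \right)} = \frac{w - 5}{J + 4} = \frac{-5 + w}{4 + J}$)
$T{\left(-6 \right)} E Y{\left(1,-2 \right)} = \left(-6\right)^{2} \left(-14\right) \frac{-5 + 1}{4 - 2} = 36 \left(-14\right) \frac{1}{2} \left(-4\right) = - 504 \cdot \frac{1}{2} \left(-4\right) = \left(-504\right) \left(-2\right) = 1008$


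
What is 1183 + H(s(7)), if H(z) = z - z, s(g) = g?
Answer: 1183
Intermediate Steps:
H(z) = 0
1183 + H(s(7)) = 1183 + 0 = 1183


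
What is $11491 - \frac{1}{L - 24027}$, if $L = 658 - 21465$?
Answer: $\frac{515187495}{44834} \approx 11491.0$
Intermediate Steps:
$L = -20807$ ($L = 658 - 21465 = -20807$)
$11491 - \frac{1}{L - 24027} = 11491 - \frac{1}{-20807 - 24027} = 11491 - \frac{1}{-44834} = 11491 - - \frac{1}{44834} = 11491 + \frac{1}{44834} = \frac{515187495}{44834}$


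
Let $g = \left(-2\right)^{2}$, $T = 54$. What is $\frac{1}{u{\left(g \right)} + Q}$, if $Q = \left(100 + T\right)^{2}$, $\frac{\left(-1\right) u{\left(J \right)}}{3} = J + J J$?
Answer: $\frac{1}{23656} \approx 4.2273 \cdot 10^{-5}$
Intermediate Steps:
$g = 4$
$u{\left(J \right)} = - 3 J - 3 J^{2}$ ($u{\left(J \right)} = - 3 \left(J + J J\right) = - 3 \left(J + J^{2}\right) = - 3 J - 3 J^{2}$)
$Q = 23716$ ($Q = \left(100 + 54\right)^{2} = 154^{2} = 23716$)
$\frac{1}{u{\left(g \right)} + Q} = \frac{1}{\left(-3\right) 4 \left(1 + 4\right) + 23716} = \frac{1}{\left(-3\right) 4 \cdot 5 + 23716} = \frac{1}{-60 + 23716} = \frac{1}{23656}$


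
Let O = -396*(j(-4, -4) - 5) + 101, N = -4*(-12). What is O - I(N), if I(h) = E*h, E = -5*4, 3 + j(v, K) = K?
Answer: 5813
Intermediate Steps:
j(v, K) = -3 + K
E = -20
N = 48
I(h) = -20*h
O = 4853 (O = -396*((-3 - 4) - 5) + 101 = -396*(-7 - 5) + 101 = -396*(-12) + 101 = -99*(-48) + 101 = 4752 + 101 = 4853)
O - I(N) = 4853 - (-20)*48 = 4853 - 1*(-960) = 4853 + 960 = 5813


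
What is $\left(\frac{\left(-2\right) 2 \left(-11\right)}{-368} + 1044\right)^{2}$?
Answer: $\frac{9223105369}{8464} \approx 1.0897 \cdot 10^{6}$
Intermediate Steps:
$\left(\frac{\left(-2\right) 2 \left(-11\right)}{-368} + 1044\right)^{2} = \left(\left(-4\right) \left(-11\right) \left(- \frac{1}{368}\right) + 1044\right)^{2} = \left(44 \left(- \frac{1}{368}\right) + 1044\right)^{2} = \left(- \frac{11}{92} + 1044\right)^{2} = \left(\frac{96037}{92}\right)^{2} = \frac{9223105369}{8464}$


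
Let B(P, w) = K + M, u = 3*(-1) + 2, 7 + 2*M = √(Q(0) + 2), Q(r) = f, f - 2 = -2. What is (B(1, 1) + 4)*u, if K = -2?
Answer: 3/2 - √2/2 ≈ 0.79289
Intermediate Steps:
f = 0 (f = 2 - 2 = 0)
Q(r) = 0
M = -7/2 + √2/2 (M = -7/2 + √(0 + 2)/2 = -7/2 + √2/2 ≈ -2.7929)
u = -1 (u = -3 + 2 = -1)
B(P, w) = -11/2 + √2/2 (B(P, w) = -2 + (-7/2 + √2/2) = -11/2 + √2/2)
(B(1, 1) + 4)*u = ((-11/2 + √2/2) + 4)*(-1) = (-3/2 + √2/2)*(-1) = 3/2 - √2/2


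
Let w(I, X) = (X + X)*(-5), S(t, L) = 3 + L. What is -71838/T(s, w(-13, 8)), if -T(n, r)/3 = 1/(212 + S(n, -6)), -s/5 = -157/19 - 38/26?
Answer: 5004714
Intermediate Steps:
s = 12010/247 (s = -5*(-157/19 - 38/26) = -5*(-157*1/19 - 38*1/26) = -5*(-157/19 - 19/13) = -5*(-2402/247) = 12010/247 ≈ 48.623)
w(I, X) = -10*X (w(I, X) = (2*X)*(-5) = -10*X)
T(n, r) = -3/209 (T(n, r) = -3/(212 + (3 - 6)) = -3/(212 - 3) = -3/209)
-71838/T(s, w(-13, 8)) = -71838/(-3/209) = -71838*(-209/3) = 5004714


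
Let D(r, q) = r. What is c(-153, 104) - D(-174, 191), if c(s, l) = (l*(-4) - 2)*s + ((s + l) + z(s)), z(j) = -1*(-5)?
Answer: 64084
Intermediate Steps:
z(j) = 5
c(s, l) = 5 + l + s + s*(-2 - 4*l) (c(s, l) = (l*(-4) - 2)*s + ((s + l) + 5) = (-4*l - 2)*s + ((l + s) + 5) = (-2 - 4*l)*s + (5 + l + s) = s*(-2 - 4*l) + (5 + l + s) = 5 + l + s + s*(-2 - 4*l))
c(-153, 104) - D(-174, 191) = (5 + 104 - 1*(-153) - 4*104*(-153)) - 1*(-174) = (5 + 104 + 153 + 63648) + 174 = 63910 + 174 = 64084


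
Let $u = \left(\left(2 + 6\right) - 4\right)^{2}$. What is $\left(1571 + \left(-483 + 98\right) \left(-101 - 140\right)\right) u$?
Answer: $1509696$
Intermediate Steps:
$u = 16$ ($u = \left(8 - 4\right)^{2} = 4^{2} = 16$)
$\left(1571 + \left(-483 + 98\right) \left(-101 - 140\right)\right) u = \left(1571 + \left(-483 + 98\right) \left(-101 - 140\right)\right) 16 = \left(1571 - -92785\right) 16 = \left(1571 + 92785\right) 16 = 94356 \cdot 16 = 1509696$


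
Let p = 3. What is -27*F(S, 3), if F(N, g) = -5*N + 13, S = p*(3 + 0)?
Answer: 864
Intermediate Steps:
S = 9 (S = 3*(3 + 0) = 3*3 = 9)
F(N, g) = 13 - 5*N
-27*F(S, 3) = -27*(13 - 5*9) = -27*(13 - 45) = -27*(-32) = 864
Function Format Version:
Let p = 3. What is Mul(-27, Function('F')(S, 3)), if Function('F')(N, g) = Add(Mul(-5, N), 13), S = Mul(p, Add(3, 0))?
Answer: 864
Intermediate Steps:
S = 9 (S = Mul(3, Add(3, 0)) = Mul(3, 3) = 9)
Function('F')(N, g) = Add(13, Mul(-5, N))
Mul(-27, Function('F')(S, 3)) = Mul(-27, Add(13, Mul(-5, 9))) = Mul(-27, Add(13, -45)) = Mul(-27, -32) = 864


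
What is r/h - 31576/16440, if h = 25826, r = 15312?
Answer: -35234531/26536215 ≈ -1.3278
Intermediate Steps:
r/h - 31576/16440 = 15312/25826 - 31576/16440 = 15312*(1/25826) - 31576*1/16440 = 7656/12913 - 3947/2055 = -35234531/26536215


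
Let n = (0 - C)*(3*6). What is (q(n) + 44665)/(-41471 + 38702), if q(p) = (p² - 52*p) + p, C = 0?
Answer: -44665/2769 ≈ -16.130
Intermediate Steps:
n = 0 (n = (0 - 1*0)*(3*6) = (0 + 0)*18 = 0*18 = 0)
q(p) = p² - 51*p
(q(n) + 44665)/(-41471 + 38702) = (0*(-51 + 0) + 44665)/(-41471 + 38702) = (0*(-51) + 44665)/(-2769) = (0 + 44665)*(-1/2769) = 44665*(-1/2769) = -44665/2769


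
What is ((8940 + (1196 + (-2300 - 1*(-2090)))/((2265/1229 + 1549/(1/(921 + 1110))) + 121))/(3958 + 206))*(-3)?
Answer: -17283739818647/2683426177550 ≈ -6.4409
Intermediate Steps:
((8940 + (1196 + (-2300 - 1*(-2090)))/((2265/1229 + 1549/(1/(921 + 1110))) + 121))/(3958 + 206))*(-3) = ((8940 + (1196 + (-2300 + 2090))/((2265*(1/1229) + 1549/(1/2031)) + 121))/4164)*(-3) = ((8940 + (1196 - 210)/((2265/1229 + 1549/(1/2031)) + 121))*(1/4164))*(-3) = ((8940 + 986/((2265/1229 + 1549*2031) + 121))*(1/4164))*(-3) = ((8940 + 986/((2265/1229 + 3146019) + 121))*(1/4164))*(-3) = ((8940 + 986/(3866459616/1229 + 121))*(1/4164))*(-3) = ((8940 + 986/(3866608325/1229))*(1/4164))*(-3) = ((8940 + 986*(1229/3866608325))*(1/4164))*(-3) = ((8940 + 1211794/3866608325)*(1/4164))*(-3) = ((34567479637294/3866608325)*(1/4164))*(-3) = (17283739818647/8050278532650)*(-3) = -17283739818647/2683426177550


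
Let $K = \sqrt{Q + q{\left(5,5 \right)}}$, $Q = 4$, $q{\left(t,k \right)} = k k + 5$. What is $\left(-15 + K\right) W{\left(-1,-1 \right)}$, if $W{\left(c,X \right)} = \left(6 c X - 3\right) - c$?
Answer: $-60 + 4 \sqrt{34} \approx -36.676$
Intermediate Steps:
$q{\left(t,k \right)} = 5 + k^{2}$ ($q{\left(t,k \right)} = k^{2} + 5 = 5 + k^{2}$)
$K = \sqrt{34}$ ($K = \sqrt{4 + \left(5 + 5^{2}\right)} = \sqrt{4 + \left(5 + 25\right)} = \sqrt{4 + 30} = \sqrt{34} \approx 5.8309$)
$W{\left(c,X \right)} = -3 - c + 6 X c$ ($W{\left(c,X \right)} = \left(6 X c - 3\right) - c = \left(-3 + 6 X c\right) - c = -3 - c + 6 X c$)
$\left(-15 + K\right) W{\left(-1,-1 \right)} = \left(-15 + \sqrt{34}\right) \left(-3 - -1 + 6 \left(-1\right) \left(-1\right)\right) = \left(-15 + \sqrt{34}\right) \left(-3 + 1 + 6\right) = \left(-15 + \sqrt{34}\right) 4 = -60 + 4 \sqrt{34}$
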